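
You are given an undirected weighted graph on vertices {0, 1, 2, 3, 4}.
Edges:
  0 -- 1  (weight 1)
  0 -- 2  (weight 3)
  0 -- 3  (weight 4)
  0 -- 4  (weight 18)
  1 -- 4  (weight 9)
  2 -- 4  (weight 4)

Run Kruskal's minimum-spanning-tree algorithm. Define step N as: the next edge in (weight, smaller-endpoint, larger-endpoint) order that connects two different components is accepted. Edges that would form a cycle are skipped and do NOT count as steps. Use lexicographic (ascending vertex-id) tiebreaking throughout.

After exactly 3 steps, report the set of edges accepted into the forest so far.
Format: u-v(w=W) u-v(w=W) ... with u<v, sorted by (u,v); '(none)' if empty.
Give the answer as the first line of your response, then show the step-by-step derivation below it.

0-1(w=1) 0-2(w=3) 0-3(w=4)

step 1: add edge 0-1 (w=1); MST = {0-1(w=1)}
step 2: add edge 0-2 (w=3); MST = {0-1(w=1) 0-2(w=3)}
step 3: add edge 0-3 (w=4); MST = {0-1(w=1) 0-2(w=3) 0-3(w=4)}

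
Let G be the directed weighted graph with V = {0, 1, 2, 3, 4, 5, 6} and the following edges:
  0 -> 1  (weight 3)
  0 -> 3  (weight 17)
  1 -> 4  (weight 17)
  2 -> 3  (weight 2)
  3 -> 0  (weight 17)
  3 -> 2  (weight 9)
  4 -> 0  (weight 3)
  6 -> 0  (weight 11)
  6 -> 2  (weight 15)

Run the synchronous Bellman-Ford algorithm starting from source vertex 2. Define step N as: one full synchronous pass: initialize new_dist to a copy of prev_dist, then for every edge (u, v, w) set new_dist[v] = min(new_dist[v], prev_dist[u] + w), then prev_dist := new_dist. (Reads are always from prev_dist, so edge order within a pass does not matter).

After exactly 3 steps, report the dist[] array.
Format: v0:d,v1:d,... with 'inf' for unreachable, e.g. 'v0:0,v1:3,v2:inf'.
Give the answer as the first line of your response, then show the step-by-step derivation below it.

v0:19,v1:22,v2:0,v3:2,v4:inf,v5:inf,v6:inf

step 1: dist = v0:inf,v1:inf,v2:0,v3:2,v4:inf,v5:inf,v6:inf
step 2: dist = v0:19,v1:inf,v2:0,v3:2,v4:inf,v5:inf,v6:inf
step 3: dist = v0:19,v1:22,v2:0,v3:2,v4:inf,v5:inf,v6:inf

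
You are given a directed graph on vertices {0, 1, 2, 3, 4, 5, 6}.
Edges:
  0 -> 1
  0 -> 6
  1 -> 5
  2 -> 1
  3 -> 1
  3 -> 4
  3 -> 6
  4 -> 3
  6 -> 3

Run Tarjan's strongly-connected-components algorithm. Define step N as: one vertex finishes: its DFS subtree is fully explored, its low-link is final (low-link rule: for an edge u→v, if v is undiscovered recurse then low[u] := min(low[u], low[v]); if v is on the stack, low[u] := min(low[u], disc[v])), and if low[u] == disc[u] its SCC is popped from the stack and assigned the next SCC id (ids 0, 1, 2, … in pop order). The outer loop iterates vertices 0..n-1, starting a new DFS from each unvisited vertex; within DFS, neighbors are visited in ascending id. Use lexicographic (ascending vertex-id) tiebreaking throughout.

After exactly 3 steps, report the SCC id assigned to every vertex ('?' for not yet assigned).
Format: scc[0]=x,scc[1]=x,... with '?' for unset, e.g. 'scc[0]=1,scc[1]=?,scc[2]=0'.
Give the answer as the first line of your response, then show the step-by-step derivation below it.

scc[0]=?,scc[1]=1,scc[2]=?,scc[3]=?,scc[4]=?,scc[5]=0,scc[6]=?

step 1: low=(low[0]=0,low[1]=1,low[2]=?,low[3]=?,low[4]=?,low[5]=2,low[6]=?); scc=(scc[0]=?,scc[1]=?,scc[2]=?,scc[3]=?,scc[4]=?,scc[5]=0,scc[6]=?)
step 2: low=(low[0]=0,low[1]=1,low[2]=?,low[3]=?,low[4]=?,low[5]=2,low[6]=?); scc=(scc[0]=?,scc[1]=1,scc[2]=?,scc[3]=?,scc[4]=?,scc[5]=0,scc[6]=?)
step 3: low=(low[0]=0,low[1]=1,low[2]=?,low[3]=4,low[4]=4,low[5]=2,low[6]=3); scc=(scc[0]=?,scc[1]=1,scc[2]=?,scc[3]=?,scc[4]=?,scc[5]=0,scc[6]=?)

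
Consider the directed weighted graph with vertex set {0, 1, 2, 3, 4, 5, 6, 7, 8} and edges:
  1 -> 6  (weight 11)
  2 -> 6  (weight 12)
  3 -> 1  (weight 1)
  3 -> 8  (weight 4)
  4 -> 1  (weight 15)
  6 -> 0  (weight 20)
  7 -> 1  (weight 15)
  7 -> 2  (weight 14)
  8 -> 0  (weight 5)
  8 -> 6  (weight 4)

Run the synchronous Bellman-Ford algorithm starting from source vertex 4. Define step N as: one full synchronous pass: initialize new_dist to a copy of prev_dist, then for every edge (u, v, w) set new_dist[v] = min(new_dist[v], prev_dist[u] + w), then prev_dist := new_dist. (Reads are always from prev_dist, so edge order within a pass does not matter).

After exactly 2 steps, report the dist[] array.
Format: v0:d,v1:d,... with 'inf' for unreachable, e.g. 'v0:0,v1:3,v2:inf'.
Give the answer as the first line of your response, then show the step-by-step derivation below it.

v0:inf,v1:15,v2:inf,v3:inf,v4:0,v5:inf,v6:26,v7:inf,v8:inf

step 1: dist = v0:inf,v1:15,v2:inf,v3:inf,v4:0,v5:inf,v6:inf,v7:inf,v8:inf
step 2: dist = v0:inf,v1:15,v2:inf,v3:inf,v4:0,v5:inf,v6:26,v7:inf,v8:inf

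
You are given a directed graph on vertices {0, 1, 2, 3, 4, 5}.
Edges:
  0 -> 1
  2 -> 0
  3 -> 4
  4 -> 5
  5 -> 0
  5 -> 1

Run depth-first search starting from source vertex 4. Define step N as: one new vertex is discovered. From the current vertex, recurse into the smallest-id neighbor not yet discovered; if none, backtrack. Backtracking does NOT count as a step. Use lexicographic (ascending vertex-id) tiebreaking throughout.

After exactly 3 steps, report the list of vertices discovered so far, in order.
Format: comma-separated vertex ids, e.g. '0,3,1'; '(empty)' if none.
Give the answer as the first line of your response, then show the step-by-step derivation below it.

4,5,0

step 1: discover 4; path=4; order=4
step 2: discover 5; path=4>5; order=4,5
step 3: discover 0; path=4>5>0; order=4,5,0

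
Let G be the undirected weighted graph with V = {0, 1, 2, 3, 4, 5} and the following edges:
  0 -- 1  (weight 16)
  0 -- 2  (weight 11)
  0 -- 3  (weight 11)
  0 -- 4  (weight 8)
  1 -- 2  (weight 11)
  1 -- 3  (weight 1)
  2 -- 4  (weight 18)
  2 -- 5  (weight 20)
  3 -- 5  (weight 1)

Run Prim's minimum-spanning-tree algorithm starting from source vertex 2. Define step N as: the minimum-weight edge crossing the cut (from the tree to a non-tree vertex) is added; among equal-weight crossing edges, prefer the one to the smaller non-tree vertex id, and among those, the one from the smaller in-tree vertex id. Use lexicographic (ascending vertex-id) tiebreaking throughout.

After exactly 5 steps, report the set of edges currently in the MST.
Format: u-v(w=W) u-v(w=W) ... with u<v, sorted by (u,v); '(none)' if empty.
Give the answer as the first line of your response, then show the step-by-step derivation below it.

0-2(w=11) 0-4(w=8) 1-2(w=11) 1-3(w=1) 3-5(w=1)

step 1: add edge 0-2 (w=11); MST = {0-2(w=11)}
step 2: add edge 0-4 (w=8); MST = {0-2(w=11) 0-4(w=8)}
step 3: add edge 1-2 (w=11); MST = {0-2(w=11) 0-4(w=8) 1-2(w=11)}
step 4: add edge 1-3 (w=1); MST = {0-2(w=11) 0-4(w=8) 1-2(w=11) 1-3(w=1)}
step 5: add edge 3-5 (w=1); MST = {0-2(w=11) 0-4(w=8) 1-2(w=11) 1-3(w=1) 3-5(w=1)}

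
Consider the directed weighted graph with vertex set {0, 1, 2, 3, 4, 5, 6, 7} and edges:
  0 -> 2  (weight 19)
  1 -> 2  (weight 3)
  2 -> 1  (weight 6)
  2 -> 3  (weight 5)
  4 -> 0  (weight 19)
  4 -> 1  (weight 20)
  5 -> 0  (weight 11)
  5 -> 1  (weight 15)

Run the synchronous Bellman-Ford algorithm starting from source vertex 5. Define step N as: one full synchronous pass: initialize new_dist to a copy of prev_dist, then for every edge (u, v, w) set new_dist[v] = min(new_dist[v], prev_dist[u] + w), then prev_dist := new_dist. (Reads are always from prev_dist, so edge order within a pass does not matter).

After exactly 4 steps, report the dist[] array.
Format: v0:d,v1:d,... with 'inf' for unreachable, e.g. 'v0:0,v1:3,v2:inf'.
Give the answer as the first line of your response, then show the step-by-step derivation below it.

v0:11,v1:15,v2:18,v3:23,v4:inf,v5:0,v6:inf,v7:inf

step 1: dist = v0:11,v1:15,v2:inf,v3:inf,v4:inf,v5:0,v6:inf,v7:inf
step 2: dist = v0:11,v1:15,v2:18,v3:inf,v4:inf,v5:0,v6:inf,v7:inf
step 3: dist = v0:11,v1:15,v2:18,v3:23,v4:inf,v5:0,v6:inf,v7:inf
step 4: dist = v0:11,v1:15,v2:18,v3:23,v4:inf,v5:0,v6:inf,v7:inf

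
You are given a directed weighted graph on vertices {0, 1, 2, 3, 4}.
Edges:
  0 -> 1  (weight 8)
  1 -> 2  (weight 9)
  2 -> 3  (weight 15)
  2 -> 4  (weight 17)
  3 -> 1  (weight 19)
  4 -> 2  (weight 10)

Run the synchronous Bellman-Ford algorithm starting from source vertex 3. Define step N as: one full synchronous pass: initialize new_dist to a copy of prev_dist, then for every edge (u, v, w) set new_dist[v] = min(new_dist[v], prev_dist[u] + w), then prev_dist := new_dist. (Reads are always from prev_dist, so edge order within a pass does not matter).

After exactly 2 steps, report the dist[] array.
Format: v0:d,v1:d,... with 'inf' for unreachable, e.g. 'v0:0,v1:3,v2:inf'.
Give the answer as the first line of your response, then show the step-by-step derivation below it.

v0:inf,v1:19,v2:28,v3:0,v4:inf

step 1: dist = v0:inf,v1:19,v2:inf,v3:0,v4:inf
step 2: dist = v0:inf,v1:19,v2:28,v3:0,v4:inf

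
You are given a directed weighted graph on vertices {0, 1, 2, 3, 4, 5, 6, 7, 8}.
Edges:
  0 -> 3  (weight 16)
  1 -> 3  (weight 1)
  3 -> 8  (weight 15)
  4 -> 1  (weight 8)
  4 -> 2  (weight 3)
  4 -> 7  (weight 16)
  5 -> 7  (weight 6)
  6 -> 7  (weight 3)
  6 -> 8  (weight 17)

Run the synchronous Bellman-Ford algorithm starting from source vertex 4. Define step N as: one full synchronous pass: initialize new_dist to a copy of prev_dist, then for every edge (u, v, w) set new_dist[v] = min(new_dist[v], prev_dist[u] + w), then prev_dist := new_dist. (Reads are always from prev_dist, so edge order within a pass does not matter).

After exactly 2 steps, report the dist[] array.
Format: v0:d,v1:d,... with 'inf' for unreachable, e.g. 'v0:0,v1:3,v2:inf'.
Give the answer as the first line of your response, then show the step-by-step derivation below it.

v0:inf,v1:8,v2:3,v3:9,v4:0,v5:inf,v6:inf,v7:16,v8:inf

step 1: dist = v0:inf,v1:8,v2:3,v3:inf,v4:0,v5:inf,v6:inf,v7:16,v8:inf
step 2: dist = v0:inf,v1:8,v2:3,v3:9,v4:0,v5:inf,v6:inf,v7:16,v8:inf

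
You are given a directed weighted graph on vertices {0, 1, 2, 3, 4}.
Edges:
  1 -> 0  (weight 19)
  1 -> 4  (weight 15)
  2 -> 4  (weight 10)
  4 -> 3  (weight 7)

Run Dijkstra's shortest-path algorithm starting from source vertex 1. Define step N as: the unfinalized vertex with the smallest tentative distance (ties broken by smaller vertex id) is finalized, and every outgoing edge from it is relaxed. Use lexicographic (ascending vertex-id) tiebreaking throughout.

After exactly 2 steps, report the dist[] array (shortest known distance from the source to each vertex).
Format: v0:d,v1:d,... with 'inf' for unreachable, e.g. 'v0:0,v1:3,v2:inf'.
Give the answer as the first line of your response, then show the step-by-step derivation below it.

v0:19,v1:0,v2:inf,v3:22,v4:15

step 1: dist = v0:19,v1:0,v2:inf,v3:inf,v4:15
step 2: dist = v0:19,v1:0,v2:inf,v3:22,v4:15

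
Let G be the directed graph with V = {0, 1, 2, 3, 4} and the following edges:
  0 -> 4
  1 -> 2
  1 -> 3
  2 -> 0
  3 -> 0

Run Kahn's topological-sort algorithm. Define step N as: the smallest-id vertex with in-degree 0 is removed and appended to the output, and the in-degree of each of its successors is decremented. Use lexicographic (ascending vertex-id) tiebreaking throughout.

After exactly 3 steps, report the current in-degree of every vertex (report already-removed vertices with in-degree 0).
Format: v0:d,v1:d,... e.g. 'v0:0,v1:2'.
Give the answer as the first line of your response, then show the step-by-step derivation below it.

v0:0,v1:0,v2:0,v3:0,v4:1

step 1: output 1; order=[1]; indeg=(2,0,0,0,1)
step 2: output 2; order=[1,2]; indeg=(1,0,0,0,1)
step 3: output 3; order=[1,2,3]; indeg=(0,0,0,0,1)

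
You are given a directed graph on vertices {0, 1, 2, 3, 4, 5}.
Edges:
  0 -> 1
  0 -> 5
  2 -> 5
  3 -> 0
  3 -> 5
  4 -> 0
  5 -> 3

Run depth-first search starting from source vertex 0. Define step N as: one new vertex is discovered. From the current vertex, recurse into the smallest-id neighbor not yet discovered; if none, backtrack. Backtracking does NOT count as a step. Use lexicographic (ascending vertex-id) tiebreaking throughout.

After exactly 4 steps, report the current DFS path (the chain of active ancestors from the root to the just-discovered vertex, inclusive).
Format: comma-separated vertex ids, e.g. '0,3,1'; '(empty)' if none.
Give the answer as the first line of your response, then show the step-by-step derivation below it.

0,5,3

step 1: discover 0; path=0; order=0
step 2: discover 1; path=0>1; order=0,1
step 3: discover 5; path=0>5; order=0,1,5
step 4: discover 3; path=0>5>3; order=0,1,5,3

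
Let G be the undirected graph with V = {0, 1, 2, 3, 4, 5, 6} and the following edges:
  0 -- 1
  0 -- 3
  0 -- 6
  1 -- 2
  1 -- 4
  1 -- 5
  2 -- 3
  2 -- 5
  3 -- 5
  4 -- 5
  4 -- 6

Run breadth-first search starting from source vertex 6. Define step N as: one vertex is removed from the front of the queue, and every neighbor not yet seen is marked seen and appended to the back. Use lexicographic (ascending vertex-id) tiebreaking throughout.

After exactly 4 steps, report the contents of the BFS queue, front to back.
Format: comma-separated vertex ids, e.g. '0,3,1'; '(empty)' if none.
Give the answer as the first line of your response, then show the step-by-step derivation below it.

3,5,2

step 1: dequeue 6; queue=[0,4]; order=6
step 2: dequeue 0; queue=[4,1,3]; order=6,0
step 3: dequeue 4; queue=[1,3,5]; order=6,0,4
step 4: dequeue 1; queue=[3,5,2]; order=6,0,4,1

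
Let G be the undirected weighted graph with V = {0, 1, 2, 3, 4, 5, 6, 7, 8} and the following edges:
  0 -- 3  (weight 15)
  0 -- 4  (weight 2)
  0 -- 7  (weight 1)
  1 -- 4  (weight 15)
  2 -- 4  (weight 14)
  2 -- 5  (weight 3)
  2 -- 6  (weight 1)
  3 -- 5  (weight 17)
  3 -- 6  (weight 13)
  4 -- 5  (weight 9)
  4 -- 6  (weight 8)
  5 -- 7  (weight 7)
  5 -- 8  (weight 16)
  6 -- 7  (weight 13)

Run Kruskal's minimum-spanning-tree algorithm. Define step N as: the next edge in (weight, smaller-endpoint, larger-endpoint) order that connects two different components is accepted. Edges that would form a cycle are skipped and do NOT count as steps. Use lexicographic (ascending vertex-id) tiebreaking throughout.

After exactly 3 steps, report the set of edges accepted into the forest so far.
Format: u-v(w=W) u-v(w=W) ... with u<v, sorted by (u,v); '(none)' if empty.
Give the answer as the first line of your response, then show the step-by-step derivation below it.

0-4(w=2) 0-7(w=1) 2-6(w=1)

step 1: add edge 0-7 (w=1); MST = {0-7(w=1)}
step 2: add edge 2-6 (w=1); MST = {0-7(w=1) 2-6(w=1)}
step 3: add edge 0-4 (w=2); MST = {0-4(w=2) 0-7(w=1) 2-6(w=1)}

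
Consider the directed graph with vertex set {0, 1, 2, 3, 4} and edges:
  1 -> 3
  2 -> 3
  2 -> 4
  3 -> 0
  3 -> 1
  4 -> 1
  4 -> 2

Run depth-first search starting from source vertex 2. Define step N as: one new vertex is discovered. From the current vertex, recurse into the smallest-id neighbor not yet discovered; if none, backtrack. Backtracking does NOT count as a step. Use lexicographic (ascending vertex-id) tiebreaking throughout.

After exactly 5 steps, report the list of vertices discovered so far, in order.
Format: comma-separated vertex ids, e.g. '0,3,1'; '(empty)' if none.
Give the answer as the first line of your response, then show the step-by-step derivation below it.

2,3,0,1,4

step 1: discover 2; path=2; order=2
step 2: discover 3; path=2>3; order=2,3
step 3: discover 0; path=2>3>0; order=2,3,0
step 4: discover 1; path=2>3>1; order=2,3,0,1
step 5: discover 4; path=2>4; order=2,3,0,1,4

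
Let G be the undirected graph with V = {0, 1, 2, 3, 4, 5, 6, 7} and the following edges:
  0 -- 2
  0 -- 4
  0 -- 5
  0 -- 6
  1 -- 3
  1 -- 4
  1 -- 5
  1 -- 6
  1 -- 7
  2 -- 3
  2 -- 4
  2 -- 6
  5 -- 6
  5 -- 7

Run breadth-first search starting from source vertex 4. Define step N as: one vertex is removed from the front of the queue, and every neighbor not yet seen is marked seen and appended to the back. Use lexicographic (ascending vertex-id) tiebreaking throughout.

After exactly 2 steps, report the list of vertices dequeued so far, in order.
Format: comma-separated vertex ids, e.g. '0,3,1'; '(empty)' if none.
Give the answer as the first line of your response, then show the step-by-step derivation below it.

4,0

step 1: dequeue 4; queue=[0,1,2]; order=4
step 2: dequeue 0; queue=[1,2,5,6]; order=4,0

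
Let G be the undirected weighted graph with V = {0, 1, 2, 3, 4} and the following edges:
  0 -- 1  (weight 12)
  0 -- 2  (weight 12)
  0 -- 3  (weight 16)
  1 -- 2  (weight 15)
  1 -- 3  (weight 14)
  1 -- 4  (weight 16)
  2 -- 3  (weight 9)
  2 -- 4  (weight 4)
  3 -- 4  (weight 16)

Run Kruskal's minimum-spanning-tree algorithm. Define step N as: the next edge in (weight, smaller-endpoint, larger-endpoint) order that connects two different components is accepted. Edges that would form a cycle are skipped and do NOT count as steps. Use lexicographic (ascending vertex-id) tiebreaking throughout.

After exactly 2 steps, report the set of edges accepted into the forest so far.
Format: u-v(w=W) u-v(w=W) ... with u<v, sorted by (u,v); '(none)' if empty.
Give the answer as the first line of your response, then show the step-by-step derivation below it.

2-3(w=9) 2-4(w=4)

step 1: add edge 2-4 (w=4); MST = {2-4(w=4)}
step 2: add edge 2-3 (w=9); MST = {2-3(w=9) 2-4(w=4)}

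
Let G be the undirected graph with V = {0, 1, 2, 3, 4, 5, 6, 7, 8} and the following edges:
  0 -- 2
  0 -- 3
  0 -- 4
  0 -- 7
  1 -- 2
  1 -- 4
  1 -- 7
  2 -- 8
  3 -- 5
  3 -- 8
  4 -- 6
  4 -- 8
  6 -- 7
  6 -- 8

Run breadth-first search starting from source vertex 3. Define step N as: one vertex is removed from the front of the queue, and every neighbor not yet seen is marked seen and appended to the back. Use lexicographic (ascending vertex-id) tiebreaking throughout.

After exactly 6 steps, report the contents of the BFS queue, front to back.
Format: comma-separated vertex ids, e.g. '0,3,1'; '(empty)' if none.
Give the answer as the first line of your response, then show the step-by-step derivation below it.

7,6,1

step 1: dequeue 3; queue=[0,5,8]; order=3
step 2: dequeue 0; queue=[5,8,2,4,7]; order=3,0
step 3: dequeue 5; queue=[8,2,4,7]; order=3,0,5
step 4: dequeue 8; queue=[2,4,7,6]; order=3,0,5,8
step 5: dequeue 2; queue=[4,7,6,1]; order=3,0,5,8,2
step 6: dequeue 4; queue=[7,6,1]; order=3,0,5,8,2,4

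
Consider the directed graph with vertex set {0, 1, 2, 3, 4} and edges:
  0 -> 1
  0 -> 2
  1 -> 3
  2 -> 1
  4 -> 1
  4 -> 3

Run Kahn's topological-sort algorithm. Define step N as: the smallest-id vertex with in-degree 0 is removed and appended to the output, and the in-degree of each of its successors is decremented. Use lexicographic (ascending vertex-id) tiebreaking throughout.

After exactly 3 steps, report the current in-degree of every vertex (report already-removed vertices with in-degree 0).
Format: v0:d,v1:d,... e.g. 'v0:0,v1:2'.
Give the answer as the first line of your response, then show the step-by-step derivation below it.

v0:0,v1:0,v2:0,v3:1,v4:0

step 1: output 0; order=[0]; indeg=(0,2,0,2,0)
step 2: output 2; order=[0,2]; indeg=(0,1,0,2,0)
step 3: output 4; order=[0,2,4]; indeg=(0,0,0,1,0)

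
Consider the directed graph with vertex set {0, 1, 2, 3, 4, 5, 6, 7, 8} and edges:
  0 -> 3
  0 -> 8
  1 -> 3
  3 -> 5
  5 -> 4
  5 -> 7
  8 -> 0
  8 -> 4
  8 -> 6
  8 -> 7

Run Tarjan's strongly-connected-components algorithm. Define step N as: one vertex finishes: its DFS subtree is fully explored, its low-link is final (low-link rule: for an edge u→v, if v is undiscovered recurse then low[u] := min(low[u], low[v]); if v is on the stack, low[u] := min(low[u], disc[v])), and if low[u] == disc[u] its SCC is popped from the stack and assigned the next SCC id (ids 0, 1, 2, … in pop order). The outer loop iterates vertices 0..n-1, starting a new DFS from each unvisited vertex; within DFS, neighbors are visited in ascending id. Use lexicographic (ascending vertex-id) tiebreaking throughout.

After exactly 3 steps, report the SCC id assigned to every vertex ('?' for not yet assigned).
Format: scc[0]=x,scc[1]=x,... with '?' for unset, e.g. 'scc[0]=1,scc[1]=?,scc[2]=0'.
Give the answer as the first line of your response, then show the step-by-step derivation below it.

scc[0]=?,scc[1]=?,scc[2]=?,scc[3]=?,scc[4]=0,scc[5]=2,scc[6]=?,scc[7]=1,scc[8]=?

step 1: low=(low[0]=0,low[1]=?,low[2]=?,low[3]=1,low[4]=3,low[5]=2,low[6]=?,low[7]=?,low[8]=?); scc=(scc[0]=?,scc[1]=?,scc[2]=?,scc[3]=?,scc[4]=0,scc[5]=?,scc[6]=?,scc[7]=?,scc[8]=?)
step 2: low=(low[0]=0,low[1]=?,low[2]=?,low[3]=1,low[4]=3,low[5]=2,low[6]=?,low[7]=4,low[8]=?); scc=(scc[0]=?,scc[1]=?,scc[2]=?,scc[3]=?,scc[4]=0,scc[5]=?,scc[6]=?,scc[7]=1,scc[8]=?)
step 3: low=(low[0]=0,low[1]=?,low[2]=?,low[3]=1,low[4]=3,low[5]=2,low[6]=?,low[7]=4,low[8]=?); scc=(scc[0]=?,scc[1]=?,scc[2]=?,scc[3]=?,scc[4]=0,scc[5]=2,scc[6]=?,scc[7]=1,scc[8]=?)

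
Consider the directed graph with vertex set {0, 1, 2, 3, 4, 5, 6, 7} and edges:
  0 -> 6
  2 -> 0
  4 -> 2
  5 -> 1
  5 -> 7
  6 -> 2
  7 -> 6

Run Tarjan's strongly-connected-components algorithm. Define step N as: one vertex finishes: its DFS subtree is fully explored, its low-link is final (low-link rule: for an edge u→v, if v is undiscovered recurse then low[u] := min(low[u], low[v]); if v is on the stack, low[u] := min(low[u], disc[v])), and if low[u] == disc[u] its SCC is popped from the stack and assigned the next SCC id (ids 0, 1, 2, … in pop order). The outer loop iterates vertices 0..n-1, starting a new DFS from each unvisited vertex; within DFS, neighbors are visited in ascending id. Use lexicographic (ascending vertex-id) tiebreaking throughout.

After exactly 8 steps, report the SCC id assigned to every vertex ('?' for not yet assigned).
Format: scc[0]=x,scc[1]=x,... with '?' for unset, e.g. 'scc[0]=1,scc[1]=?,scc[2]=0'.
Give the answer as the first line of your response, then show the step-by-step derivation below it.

scc[0]=0,scc[1]=1,scc[2]=0,scc[3]=2,scc[4]=3,scc[5]=5,scc[6]=0,scc[7]=4

step 1: low=(low[0]=0,low[1]=?,low[2]=0,low[3]=?,low[4]=?,low[5]=?,low[6]=1,low[7]=?); scc=(scc[0]=?,scc[1]=?,scc[2]=?,scc[3]=?,scc[4]=?,scc[5]=?,scc[6]=?,scc[7]=?)
step 2: low=(low[0]=0,low[1]=?,low[2]=0,low[3]=?,low[4]=?,low[5]=?,low[6]=0,low[7]=?); scc=(scc[0]=?,scc[1]=?,scc[2]=?,scc[3]=?,scc[4]=?,scc[5]=?,scc[6]=?,scc[7]=?)
step 3: low=(low[0]=0,low[1]=?,low[2]=0,low[3]=?,low[4]=?,low[5]=?,low[6]=0,low[7]=?); scc=(scc[0]=0,scc[1]=?,scc[2]=0,scc[3]=?,scc[4]=?,scc[5]=?,scc[6]=0,scc[7]=?)
step 4: low=(low[0]=0,low[1]=3,low[2]=0,low[3]=?,low[4]=?,low[5]=?,low[6]=0,low[7]=?); scc=(scc[0]=0,scc[1]=1,scc[2]=0,scc[3]=?,scc[4]=?,scc[5]=?,scc[6]=0,scc[7]=?)
step 5: low=(low[0]=0,low[1]=3,low[2]=0,low[3]=4,low[4]=?,low[5]=?,low[6]=0,low[7]=?); scc=(scc[0]=0,scc[1]=1,scc[2]=0,scc[3]=2,scc[4]=?,scc[5]=?,scc[6]=0,scc[7]=?)
step 6: low=(low[0]=0,low[1]=3,low[2]=0,low[3]=4,low[4]=5,low[5]=?,low[6]=0,low[7]=?); scc=(scc[0]=0,scc[1]=1,scc[2]=0,scc[3]=2,scc[4]=3,scc[5]=?,scc[6]=0,scc[7]=?)
step 7: low=(low[0]=0,low[1]=3,low[2]=0,low[3]=4,low[4]=5,low[5]=6,low[6]=0,low[7]=7); scc=(scc[0]=0,scc[1]=1,scc[2]=0,scc[3]=2,scc[4]=3,scc[5]=?,scc[6]=0,scc[7]=4)
step 8: low=(low[0]=0,low[1]=3,low[2]=0,low[3]=4,low[4]=5,low[5]=6,low[6]=0,low[7]=7); scc=(scc[0]=0,scc[1]=1,scc[2]=0,scc[3]=2,scc[4]=3,scc[5]=5,scc[6]=0,scc[7]=4)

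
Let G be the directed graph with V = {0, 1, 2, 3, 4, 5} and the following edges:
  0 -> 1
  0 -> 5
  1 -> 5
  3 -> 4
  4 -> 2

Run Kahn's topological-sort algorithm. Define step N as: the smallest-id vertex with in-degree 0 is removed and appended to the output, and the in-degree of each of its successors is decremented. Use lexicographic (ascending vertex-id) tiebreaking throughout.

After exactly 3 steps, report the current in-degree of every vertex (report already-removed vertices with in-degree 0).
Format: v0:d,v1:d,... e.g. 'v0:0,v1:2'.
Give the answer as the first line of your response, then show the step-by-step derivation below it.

v0:0,v1:0,v2:1,v3:0,v4:0,v5:0

step 1: output 0; order=[0]; indeg=(0,0,1,0,1,1)
step 2: output 1; order=[0,1]; indeg=(0,0,1,0,1,0)
step 3: output 3; order=[0,1,3]; indeg=(0,0,1,0,0,0)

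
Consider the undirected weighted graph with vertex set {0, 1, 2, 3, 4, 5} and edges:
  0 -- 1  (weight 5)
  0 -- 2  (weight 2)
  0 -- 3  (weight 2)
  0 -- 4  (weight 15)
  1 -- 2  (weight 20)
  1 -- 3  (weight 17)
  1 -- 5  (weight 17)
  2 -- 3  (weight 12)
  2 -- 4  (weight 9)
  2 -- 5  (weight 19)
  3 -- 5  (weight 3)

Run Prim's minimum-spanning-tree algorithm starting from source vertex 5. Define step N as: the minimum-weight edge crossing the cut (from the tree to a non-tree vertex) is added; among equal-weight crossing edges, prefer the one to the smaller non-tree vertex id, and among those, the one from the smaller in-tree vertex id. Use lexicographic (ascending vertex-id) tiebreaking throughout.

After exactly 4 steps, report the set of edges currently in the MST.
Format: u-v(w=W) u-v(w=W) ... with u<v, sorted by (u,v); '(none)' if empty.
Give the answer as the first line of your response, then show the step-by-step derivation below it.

0-1(w=5) 0-2(w=2) 0-3(w=2) 3-5(w=3)

step 1: add edge 3-5 (w=3); MST = {3-5(w=3)}
step 2: add edge 0-3 (w=2); MST = {0-3(w=2) 3-5(w=3)}
step 3: add edge 0-2 (w=2); MST = {0-2(w=2) 0-3(w=2) 3-5(w=3)}
step 4: add edge 0-1 (w=5); MST = {0-1(w=5) 0-2(w=2) 0-3(w=2) 3-5(w=3)}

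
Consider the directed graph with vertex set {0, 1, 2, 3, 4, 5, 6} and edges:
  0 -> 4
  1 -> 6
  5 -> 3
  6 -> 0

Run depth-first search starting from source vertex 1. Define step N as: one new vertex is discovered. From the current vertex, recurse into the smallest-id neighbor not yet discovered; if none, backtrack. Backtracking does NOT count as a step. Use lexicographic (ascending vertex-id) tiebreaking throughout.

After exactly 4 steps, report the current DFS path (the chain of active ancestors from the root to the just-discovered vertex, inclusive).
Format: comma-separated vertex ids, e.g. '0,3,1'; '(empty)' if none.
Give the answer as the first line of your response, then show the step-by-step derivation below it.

1,6,0,4

step 1: discover 1; path=1; order=1
step 2: discover 6; path=1>6; order=1,6
step 3: discover 0; path=1>6>0; order=1,6,0
step 4: discover 4; path=1>6>0>4; order=1,6,0,4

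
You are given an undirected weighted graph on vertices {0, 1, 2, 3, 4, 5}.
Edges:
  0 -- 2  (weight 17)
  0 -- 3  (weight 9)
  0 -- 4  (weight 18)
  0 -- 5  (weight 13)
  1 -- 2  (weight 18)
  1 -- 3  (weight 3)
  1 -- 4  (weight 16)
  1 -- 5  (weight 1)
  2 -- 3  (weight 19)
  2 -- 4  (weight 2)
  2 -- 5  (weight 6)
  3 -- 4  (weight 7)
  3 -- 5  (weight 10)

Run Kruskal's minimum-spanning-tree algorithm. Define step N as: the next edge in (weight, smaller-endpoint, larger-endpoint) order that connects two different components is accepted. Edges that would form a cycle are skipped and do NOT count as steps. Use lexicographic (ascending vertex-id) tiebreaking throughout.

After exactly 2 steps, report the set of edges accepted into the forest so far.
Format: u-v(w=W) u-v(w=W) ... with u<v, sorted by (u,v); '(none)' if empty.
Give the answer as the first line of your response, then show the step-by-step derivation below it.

1-5(w=1) 2-4(w=2)

step 1: add edge 1-5 (w=1); MST = {1-5(w=1)}
step 2: add edge 2-4 (w=2); MST = {1-5(w=1) 2-4(w=2)}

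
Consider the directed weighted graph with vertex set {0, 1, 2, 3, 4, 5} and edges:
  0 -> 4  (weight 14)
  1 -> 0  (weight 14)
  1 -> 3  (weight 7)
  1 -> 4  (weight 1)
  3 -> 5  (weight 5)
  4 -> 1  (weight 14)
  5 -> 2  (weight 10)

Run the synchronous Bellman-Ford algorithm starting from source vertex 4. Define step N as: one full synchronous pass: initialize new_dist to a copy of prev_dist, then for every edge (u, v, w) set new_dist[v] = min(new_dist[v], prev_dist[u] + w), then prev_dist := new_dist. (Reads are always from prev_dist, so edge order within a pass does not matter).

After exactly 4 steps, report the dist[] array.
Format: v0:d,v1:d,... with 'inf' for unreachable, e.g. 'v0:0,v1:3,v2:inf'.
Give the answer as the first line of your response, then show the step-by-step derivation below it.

v0:28,v1:14,v2:36,v3:21,v4:0,v5:26

step 1: dist = v0:inf,v1:14,v2:inf,v3:inf,v4:0,v5:inf
step 2: dist = v0:28,v1:14,v2:inf,v3:21,v4:0,v5:inf
step 3: dist = v0:28,v1:14,v2:inf,v3:21,v4:0,v5:26
step 4: dist = v0:28,v1:14,v2:36,v3:21,v4:0,v5:26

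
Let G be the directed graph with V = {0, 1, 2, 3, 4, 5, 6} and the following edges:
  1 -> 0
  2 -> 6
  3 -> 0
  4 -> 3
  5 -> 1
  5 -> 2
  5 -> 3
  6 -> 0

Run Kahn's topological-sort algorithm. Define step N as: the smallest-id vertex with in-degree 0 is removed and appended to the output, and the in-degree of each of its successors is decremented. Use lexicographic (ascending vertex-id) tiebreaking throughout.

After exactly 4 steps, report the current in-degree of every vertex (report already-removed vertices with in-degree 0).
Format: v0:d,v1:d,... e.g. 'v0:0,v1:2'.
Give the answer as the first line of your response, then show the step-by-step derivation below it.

v0:2,v1:0,v2:0,v3:0,v4:0,v5:0,v6:0

step 1: output 4; order=[4]; indeg=(3,1,1,1,0,0,1)
step 2: output 5; order=[4,5]; indeg=(3,0,0,0,0,0,1)
step 3: output 1; order=[4,5,1]; indeg=(2,0,0,0,0,0,1)
step 4: output 2; order=[4,5,1,2]; indeg=(2,0,0,0,0,0,0)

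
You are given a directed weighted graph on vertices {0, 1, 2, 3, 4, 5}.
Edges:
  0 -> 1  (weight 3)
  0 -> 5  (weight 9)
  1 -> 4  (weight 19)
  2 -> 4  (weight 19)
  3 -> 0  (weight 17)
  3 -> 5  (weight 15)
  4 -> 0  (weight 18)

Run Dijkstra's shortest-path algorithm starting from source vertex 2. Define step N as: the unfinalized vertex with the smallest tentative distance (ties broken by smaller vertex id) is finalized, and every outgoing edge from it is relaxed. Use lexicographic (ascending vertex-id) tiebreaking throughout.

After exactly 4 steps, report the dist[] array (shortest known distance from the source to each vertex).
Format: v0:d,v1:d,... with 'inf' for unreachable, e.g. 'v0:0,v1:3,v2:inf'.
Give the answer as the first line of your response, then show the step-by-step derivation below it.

v0:37,v1:40,v2:0,v3:inf,v4:19,v5:46

step 1: dist = v0:inf,v1:inf,v2:0,v3:inf,v4:19,v5:inf
step 2: dist = v0:37,v1:inf,v2:0,v3:inf,v4:19,v5:inf
step 3: dist = v0:37,v1:40,v2:0,v3:inf,v4:19,v5:46
step 4: dist = v0:37,v1:40,v2:0,v3:inf,v4:19,v5:46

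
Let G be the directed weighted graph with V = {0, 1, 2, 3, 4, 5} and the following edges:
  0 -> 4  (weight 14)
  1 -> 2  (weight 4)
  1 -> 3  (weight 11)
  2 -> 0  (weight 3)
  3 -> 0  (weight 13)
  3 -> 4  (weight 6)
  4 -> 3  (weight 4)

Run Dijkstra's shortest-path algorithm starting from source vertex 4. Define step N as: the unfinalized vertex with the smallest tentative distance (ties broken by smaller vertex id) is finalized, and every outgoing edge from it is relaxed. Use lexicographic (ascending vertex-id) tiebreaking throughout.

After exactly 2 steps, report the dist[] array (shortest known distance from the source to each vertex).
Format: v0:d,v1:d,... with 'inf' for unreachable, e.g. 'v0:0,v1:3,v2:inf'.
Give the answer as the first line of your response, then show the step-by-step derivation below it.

v0:17,v1:inf,v2:inf,v3:4,v4:0,v5:inf

step 1: dist = v0:inf,v1:inf,v2:inf,v3:4,v4:0,v5:inf
step 2: dist = v0:17,v1:inf,v2:inf,v3:4,v4:0,v5:inf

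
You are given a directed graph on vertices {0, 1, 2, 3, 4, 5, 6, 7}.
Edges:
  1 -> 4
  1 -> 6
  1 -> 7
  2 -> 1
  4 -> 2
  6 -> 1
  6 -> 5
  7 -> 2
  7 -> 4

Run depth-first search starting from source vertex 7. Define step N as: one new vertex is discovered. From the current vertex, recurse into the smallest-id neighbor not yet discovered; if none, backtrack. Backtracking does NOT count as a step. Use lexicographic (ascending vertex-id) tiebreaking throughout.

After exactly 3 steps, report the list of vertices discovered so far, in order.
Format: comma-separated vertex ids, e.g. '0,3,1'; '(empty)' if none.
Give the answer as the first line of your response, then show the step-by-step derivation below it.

7,2,1

step 1: discover 7; path=7; order=7
step 2: discover 2; path=7>2; order=7,2
step 3: discover 1; path=7>2>1; order=7,2,1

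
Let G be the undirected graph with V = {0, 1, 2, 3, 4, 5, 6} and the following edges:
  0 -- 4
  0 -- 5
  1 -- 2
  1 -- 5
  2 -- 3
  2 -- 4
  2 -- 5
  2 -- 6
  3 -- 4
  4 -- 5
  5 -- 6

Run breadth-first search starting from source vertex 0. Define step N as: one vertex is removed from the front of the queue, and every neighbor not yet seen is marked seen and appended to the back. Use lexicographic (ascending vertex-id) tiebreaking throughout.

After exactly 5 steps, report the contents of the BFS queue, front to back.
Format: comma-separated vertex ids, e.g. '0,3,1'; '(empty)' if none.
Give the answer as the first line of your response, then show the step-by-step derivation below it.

1,6

step 1: dequeue 0; queue=[4,5]; order=0
step 2: dequeue 4; queue=[5,2,3]; order=0,4
step 3: dequeue 5; queue=[2,3,1,6]; order=0,4,5
step 4: dequeue 2; queue=[3,1,6]; order=0,4,5,2
step 5: dequeue 3; queue=[1,6]; order=0,4,5,2,3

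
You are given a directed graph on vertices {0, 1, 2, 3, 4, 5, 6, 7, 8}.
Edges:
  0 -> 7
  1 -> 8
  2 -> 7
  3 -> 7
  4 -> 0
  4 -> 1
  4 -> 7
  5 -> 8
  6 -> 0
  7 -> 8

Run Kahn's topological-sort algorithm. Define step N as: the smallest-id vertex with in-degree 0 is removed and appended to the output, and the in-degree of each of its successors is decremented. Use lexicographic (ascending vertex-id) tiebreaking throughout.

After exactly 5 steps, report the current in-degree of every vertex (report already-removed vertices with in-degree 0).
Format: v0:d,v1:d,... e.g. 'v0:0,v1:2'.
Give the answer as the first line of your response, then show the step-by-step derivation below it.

v0:1,v1:0,v2:0,v3:0,v4:0,v5:0,v6:0,v7:1,v8:1

step 1: output 2; order=[2]; indeg=(2,1,0,0,0,0,0,3,3)
step 2: output 3; order=[2,3]; indeg=(2,1,0,0,0,0,0,2,3)
step 3: output 4; order=[2,3,4]; indeg=(1,0,0,0,0,0,0,1,3)
step 4: output 1; order=[2,3,4,1]; indeg=(1,0,0,0,0,0,0,1,2)
step 5: output 5; order=[2,3,4,1,5]; indeg=(1,0,0,0,0,0,0,1,1)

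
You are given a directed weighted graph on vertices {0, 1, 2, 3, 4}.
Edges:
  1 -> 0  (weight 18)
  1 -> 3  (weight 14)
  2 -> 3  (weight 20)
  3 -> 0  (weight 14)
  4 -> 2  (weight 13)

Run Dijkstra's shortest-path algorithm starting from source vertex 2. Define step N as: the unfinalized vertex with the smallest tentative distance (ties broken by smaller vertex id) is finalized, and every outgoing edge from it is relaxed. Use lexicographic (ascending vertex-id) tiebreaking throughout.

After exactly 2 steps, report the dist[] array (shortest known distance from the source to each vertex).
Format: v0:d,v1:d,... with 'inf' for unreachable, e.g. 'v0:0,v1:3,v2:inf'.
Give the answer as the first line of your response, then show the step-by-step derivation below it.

v0:34,v1:inf,v2:0,v3:20,v4:inf

step 1: dist = v0:inf,v1:inf,v2:0,v3:20,v4:inf
step 2: dist = v0:34,v1:inf,v2:0,v3:20,v4:inf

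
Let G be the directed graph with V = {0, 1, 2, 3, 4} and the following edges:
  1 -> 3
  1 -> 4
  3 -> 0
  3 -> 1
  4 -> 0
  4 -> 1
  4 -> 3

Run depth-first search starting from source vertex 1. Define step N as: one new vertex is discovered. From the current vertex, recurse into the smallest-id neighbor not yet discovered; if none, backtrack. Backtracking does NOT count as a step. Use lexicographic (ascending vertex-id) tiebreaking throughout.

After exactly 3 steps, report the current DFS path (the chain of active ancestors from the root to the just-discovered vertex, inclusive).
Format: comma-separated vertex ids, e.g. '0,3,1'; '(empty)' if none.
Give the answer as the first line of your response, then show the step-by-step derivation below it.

1,3,0

step 1: discover 1; path=1; order=1
step 2: discover 3; path=1>3; order=1,3
step 3: discover 0; path=1>3>0; order=1,3,0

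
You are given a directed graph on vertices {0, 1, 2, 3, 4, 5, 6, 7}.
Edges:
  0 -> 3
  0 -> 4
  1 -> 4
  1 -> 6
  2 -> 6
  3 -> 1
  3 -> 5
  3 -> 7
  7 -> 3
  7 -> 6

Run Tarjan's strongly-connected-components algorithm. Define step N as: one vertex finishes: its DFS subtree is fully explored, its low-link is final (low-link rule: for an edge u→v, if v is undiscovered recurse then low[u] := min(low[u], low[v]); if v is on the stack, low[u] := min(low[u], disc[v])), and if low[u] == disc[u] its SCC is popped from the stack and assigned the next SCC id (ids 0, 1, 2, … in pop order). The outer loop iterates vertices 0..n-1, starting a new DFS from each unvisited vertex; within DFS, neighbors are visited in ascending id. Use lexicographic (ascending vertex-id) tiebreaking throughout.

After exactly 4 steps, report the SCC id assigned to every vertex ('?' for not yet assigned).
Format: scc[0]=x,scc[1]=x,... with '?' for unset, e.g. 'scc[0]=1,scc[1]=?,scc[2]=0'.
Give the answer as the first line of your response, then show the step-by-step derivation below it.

scc[0]=?,scc[1]=2,scc[2]=?,scc[3]=?,scc[4]=0,scc[5]=3,scc[6]=1,scc[7]=?

step 1: low=(low[0]=0,low[1]=2,low[2]=?,low[3]=1,low[4]=3,low[5]=?,low[6]=?,low[7]=?); scc=(scc[0]=?,scc[1]=?,scc[2]=?,scc[3]=?,scc[4]=0,scc[5]=?,scc[6]=?,scc[7]=?)
step 2: low=(low[0]=0,low[1]=2,low[2]=?,low[3]=1,low[4]=3,low[5]=?,low[6]=4,low[7]=?); scc=(scc[0]=?,scc[1]=?,scc[2]=?,scc[3]=?,scc[4]=0,scc[5]=?,scc[6]=1,scc[7]=?)
step 3: low=(low[0]=0,low[1]=2,low[2]=?,low[3]=1,low[4]=3,low[5]=?,low[6]=4,low[7]=?); scc=(scc[0]=?,scc[1]=2,scc[2]=?,scc[3]=?,scc[4]=0,scc[5]=?,scc[6]=1,scc[7]=?)
step 4: low=(low[0]=0,low[1]=2,low[2]=?,low[3]=1,low[4]=3,low[5]=5,low[6]=4,low[7]=?); scc=(scc[0]=?,scc[1]=2,scc[2]=?,scc[3]=?,scc[4]=0,scc[5]=3,scc[6]=1,scc[7]=?)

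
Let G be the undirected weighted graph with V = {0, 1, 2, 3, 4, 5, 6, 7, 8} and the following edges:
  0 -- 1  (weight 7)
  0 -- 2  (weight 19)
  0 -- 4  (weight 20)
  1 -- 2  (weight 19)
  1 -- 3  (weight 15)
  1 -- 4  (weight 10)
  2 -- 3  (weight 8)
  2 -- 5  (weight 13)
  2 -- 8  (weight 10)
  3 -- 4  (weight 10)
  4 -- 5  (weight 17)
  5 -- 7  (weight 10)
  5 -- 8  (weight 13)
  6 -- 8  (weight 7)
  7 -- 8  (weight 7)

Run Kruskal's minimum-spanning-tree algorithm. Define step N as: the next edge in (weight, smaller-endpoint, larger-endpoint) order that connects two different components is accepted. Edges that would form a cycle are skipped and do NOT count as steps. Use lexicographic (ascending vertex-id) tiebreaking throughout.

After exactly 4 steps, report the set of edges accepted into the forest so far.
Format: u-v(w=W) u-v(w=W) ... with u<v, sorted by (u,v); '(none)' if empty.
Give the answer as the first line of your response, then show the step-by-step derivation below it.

0-1(w=7) 2-3(w=8) 6-8(w=7) 7-8(w=7)

step 1: add edge 0-1 (w=7); MST = {0-1(w=7)}
step 2: add edge 6-8 (w=7); MST = {0-1(w=7) 6-8(w=7)}
step 3: add edge 7-8 (w=7); MST = {0-1(w=7) 6-8(w=7) 7-8(w=7)}
step 4: add edge 2-3 (w=8); MST = {0-1(w=7) 2-3(w=8) 6-8(w=7) 7-8(w=7)}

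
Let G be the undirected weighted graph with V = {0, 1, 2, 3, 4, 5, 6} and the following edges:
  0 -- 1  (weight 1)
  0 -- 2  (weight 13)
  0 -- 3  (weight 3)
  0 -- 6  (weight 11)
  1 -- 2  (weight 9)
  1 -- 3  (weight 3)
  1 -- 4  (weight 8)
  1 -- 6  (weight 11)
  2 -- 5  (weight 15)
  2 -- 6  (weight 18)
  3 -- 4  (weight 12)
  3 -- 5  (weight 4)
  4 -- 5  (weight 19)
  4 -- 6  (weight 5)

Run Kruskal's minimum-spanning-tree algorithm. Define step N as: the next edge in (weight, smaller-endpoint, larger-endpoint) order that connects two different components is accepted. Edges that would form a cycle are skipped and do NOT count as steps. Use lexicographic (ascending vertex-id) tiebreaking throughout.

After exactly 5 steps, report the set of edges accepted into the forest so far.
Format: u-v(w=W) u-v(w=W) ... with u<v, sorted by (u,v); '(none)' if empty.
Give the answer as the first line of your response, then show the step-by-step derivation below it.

0-1(w=1) 0-3(w=3) 1-4(w=8) 3-5(w=4) 4-6(w=5)

step 1: add edge 0-1 (w=1); MST = {0-1(w=1)}
step 2: add edge 0-3 (w=3); MST = {0-1(w=1) 0-3(w=3)}
step 3: add edge 3-5 (w=4); MST = {0-1(w=1) 0-3(w=3) 3-5(w=4)}
step 4: add edge 4-6 (w=5); MST = {0-1(w=1) 0-3(w=3) 3-5(w=4) 4-6(w=5)}
step 5: add edge 1-4 (w=8); MST = {0-1(w=1) 0-3(w=3) 1-4(w=8) 3-5(w=4) 4-6(w=5)}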